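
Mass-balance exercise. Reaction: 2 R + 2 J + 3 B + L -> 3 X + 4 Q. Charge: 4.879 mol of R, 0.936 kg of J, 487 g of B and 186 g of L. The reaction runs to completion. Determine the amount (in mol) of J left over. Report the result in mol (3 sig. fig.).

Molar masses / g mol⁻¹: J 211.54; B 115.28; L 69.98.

n(R) = 4.879 mol
n(J) = 0.9360×1000 / 211.54 = 4.425 mol
n(B) = 487.0 / 115.28 = 4.224 mol
n(L) = 186.0 / 69.98 = 2.658 mol
n/ν → R: 2.440, J: 2.213, B: 1.408, L: 2.658; B is limiting.
J consumed = (2/3) × 4.224 = 2.816 mol
J remaining = 4.425 − 2.816 = 1.609 mol

1.61 mol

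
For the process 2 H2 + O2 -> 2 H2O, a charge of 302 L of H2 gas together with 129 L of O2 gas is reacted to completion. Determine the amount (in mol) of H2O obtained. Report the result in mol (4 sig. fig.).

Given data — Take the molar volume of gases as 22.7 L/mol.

11.37 mol

n(H2) = 302.0 / 22.7 = 13.30 mol
n(O2) = 129.0 / 22.7 = 5.683 mol
n/ν for H2 = 13.30/2 = 6.650
n/ν for O2 = 5.683/1 = 5.683
Smallest n/ν is O2 → limiting reagent.
n(H2O) = (2/1) × 5.683 = 11.37 mol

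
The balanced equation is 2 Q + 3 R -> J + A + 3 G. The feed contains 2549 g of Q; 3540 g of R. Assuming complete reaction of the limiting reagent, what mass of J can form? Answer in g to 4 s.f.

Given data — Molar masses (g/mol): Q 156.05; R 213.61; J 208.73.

1153 g

n(Q) = 2549 / 156.05 = 16.33 mol
n(R) = 3540 / 213.61 = 16.57 mol
n/ν for Q = 16.33/2 = 8.165
n/ν for R = 16.57/3 = 5.523
Smallest n/ν is R → limiting reagent.
n(J) = (1/3) × 16.57 = 5.523 mol
mass = 5.523 × 208.73 = 1153 g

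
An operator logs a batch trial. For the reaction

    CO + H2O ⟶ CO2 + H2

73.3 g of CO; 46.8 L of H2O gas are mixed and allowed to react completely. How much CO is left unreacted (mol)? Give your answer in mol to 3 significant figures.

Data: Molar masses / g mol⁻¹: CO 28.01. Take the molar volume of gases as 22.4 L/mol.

0.528 mol

n(CO) = 73.30 / 28.01 = 2.617 mol
n(H2O) = 46.80 / 22.4 = 2.089 mol
n/ν → CO: 2.617, H2O: 2.089; H2O is limiting.
CO consumed = (1/1) × 2.089 = 2.089 mol
CO remaining = 2.617 − 2.089 = 0.5280 mol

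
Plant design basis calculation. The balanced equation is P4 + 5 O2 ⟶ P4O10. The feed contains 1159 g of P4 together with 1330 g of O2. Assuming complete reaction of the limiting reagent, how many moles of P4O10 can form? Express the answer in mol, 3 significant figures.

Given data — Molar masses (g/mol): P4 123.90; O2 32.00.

n(P4) = 1159 / 123.90 = 9.354 mol
n(O2) = 1330 / 32.00 = 41.56 mol
n/ν → P4: 9.354, O2: 8.312; O2 is limiting.
n(P4O10) = (1/5) × 41.56 = 8.312 mol

8.31 mol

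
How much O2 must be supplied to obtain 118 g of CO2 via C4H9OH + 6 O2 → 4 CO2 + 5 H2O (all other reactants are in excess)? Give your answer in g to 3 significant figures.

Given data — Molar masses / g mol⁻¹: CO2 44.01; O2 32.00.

n(CO2) = 118 / 44.01 = 2.681 mol
n(O2) = (6/4) × 2.681 = 4.022 mol
mass = 4.022 × 32.00 = 128.7 g

129 g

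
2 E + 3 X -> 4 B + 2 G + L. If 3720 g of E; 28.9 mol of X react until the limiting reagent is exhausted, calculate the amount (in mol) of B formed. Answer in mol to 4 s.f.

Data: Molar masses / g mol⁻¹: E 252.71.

29.44 mol

n(E) = 3720 / 252.71 = 14.72 mol
n(X) = 28.90 mol
n/ν for E = 14.72/2 = 7.360
n/ν for X = 28.90/3 = 9.633
Smallest n/ν is E → limiting reagent.
n(B) = (4/2) × 14.72 = 29.44 mol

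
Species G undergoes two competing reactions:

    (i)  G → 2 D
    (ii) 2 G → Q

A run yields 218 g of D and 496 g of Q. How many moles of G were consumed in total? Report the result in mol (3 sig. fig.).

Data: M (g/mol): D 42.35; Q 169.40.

n(D) = 218 / 42.35 = 5.148 mol
n(Q) = 496 / 169.40 = 2.928 mol
n(G) via (i) = (1/2)×5.148 = 2.574 mol
n(G) via (ii) = (2/1)×2.928 = 5.856 mol
total n(G) = 2.574 + 5.856 = 8.430 mol

8.43 mol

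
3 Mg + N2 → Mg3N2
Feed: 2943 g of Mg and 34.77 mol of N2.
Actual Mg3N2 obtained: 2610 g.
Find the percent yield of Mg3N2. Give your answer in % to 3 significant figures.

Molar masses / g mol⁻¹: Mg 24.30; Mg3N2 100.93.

n(Mg) = 2943 / 24.30 = 121.1 mol
n(N2) = 34.77 mol
n/ν for Mg = 121.1/3 = 40.37
n/ν for N2 = 34.77/1 = 34.77
Smallest n/ν is N2 → limiting reagent.
theoretical n(Mg3N2) = (1/1) × 34.77 = 34.77 mol → 3509 g
% yield = 2610 / 3509 × 100 = 74.38 %

74.4 %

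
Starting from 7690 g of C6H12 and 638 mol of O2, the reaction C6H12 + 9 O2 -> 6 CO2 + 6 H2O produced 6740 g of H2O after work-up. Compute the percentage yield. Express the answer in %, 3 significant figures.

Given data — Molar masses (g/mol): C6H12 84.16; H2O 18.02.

n(C6H12) = 7690 / 84.16 = 91.37 mol
n(O2) = 638.0 mol
n/ν → C6H12: 91.37, O2: 70.89; O2 is limiting.
theoretical n(H2O) = (6/9) × 638.0 = 425.3 mol → 7664 g
% yield = 6740 / 7664 × 100 = 87.94 %

87.9 %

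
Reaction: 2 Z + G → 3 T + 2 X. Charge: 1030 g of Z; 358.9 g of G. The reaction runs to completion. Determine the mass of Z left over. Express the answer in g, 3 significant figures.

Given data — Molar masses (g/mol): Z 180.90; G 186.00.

n(Z) = 1030 / 180.90 = 5.694 mol
n(G) = 358.9 / 186.00 = 1.930 mol
n/ν for Z = 5.694/2 = 2.847
n/ν for G = 1.930/1 = 1.930
Smallest n/ν is G → limiting reagent.
Z consumed = (2/1) × 1.930 = 3.860 mol
Z remaining = 5.694 − 3.860 = 1.834 mol
mass = 1.834 × 180.90 = 331.8 g

332 g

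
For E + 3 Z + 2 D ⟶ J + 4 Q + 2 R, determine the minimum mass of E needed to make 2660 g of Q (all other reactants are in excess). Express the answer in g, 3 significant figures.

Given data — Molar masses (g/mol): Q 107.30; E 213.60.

n(Q) = 2660 / 107.30 = 24.79 mol
n(E) = (1/4) × 24.79 = 6.198 mol
mass = 6.198 × 213.60 = 1324 g

1320 g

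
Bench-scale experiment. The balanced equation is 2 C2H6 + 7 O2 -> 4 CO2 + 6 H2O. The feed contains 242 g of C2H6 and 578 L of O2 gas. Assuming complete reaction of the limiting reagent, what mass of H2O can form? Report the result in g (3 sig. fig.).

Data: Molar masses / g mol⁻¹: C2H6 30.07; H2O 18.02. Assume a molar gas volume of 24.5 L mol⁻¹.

364 g

n(C2H6) = 242.0 / 30.07 = 8.048 mol
n(O2) = 578.0 / 24.5 = 23.59 mol
n/ν for C2H6 = 8.048/2 = 4.024
n/ν for O2 = 23.59/7 = 3.370
Smallest n/ν is O2 → limiting reagent.
n(H2O) = (6/7) × 23.59 = 20.22 mol
mass = 20.22 × 18.02 = 364.4 g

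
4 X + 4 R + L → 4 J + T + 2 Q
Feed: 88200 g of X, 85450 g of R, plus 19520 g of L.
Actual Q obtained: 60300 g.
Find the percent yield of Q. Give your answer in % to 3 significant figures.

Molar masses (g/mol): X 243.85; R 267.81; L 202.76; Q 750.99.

50.3 %

n(X) = 88200 / 243.85 = 361.7 mol
n(R) = 85450 / 267.81 = 319.1 mol
n(L) = 19520 / 202.76 = 96.27 mol
n/ν for X = 361.7/4 = 90.43
n/ν for R = 319.1/4 = 79.78
n/ν for L = 96.27/1 = 96.27
Smallest n/ν is R → limiting reagent.
theoretical n(Q) = (2/4) × 319.1 = 159.6 mol → 119900 g
% yield = 60300 / 119900 × 100 = 50.29 %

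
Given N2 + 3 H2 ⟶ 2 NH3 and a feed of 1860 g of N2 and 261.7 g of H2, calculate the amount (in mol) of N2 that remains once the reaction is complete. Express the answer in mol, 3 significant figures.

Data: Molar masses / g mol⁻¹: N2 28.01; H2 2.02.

n(N2) = 1860 / 28.01 = 66.40 mol
n(H2) = 261.7 / 2.02 = 129.6 mol
n/ν → N2: 66.40, H2: 43.20; H2 is limiting.
N2 consumed = (1/3) × 129.6 = 43.20 mol
N2 remaining = 66.40 − 43.20 = 23.20 mol

23.2 mol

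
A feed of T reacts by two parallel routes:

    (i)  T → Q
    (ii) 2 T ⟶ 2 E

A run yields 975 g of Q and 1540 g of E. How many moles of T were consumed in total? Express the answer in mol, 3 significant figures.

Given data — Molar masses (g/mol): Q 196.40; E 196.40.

n(Q) = 975 / 196.40 = 4.964 mol
n(E) = 1540 / 196.40 = 7.841 mol
n(T) via (i) = (1/1)×4.964 = 4.964 mol
n(T) via (ii) = (2/2)×7.841 = 7.841 mol
total n(T) = 4.964 + 7.841 = 12.81 mol

12.8 mol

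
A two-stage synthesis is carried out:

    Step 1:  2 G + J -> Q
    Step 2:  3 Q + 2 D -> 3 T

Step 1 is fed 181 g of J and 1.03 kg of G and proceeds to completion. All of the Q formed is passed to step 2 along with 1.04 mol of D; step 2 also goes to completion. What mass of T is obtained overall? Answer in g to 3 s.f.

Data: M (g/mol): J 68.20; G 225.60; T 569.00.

Step 1:
n(J) = 181.0 / 68.20 = 2.654 mol
n(G) = 1.030×1000 / 225.60 = 4.566 mol
n/ν for J = 2.654/1 = 2.654
n/ν for G = 4.566/2 = 2.283
Smallest n/ν is G → limiting reagent.
n(Q) produced = (1/2) × 4.566 = 2.283 mol
Step 2:
n(Q) available = 2.283 mol
n(D) = 1.040 mol
n/ν for Q = 2.283/3 = 0.7610
n/ν for D = 1.040/2 = 0.5200
Smallest n/ν is D → limiting reagent.
n(T) = (3/2) × 1.040 = 1.560 mol
mass = 1.560 × 569.00 = 887.6 g

888 g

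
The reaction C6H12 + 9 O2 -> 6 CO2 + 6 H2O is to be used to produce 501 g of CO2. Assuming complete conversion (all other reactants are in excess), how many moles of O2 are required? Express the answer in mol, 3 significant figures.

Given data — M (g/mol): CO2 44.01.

17.1 mol

n(CO2) = 501 / 44.01 = 11.38 mol
n(O2) = (9/6) × 11.38 = 17.07 mol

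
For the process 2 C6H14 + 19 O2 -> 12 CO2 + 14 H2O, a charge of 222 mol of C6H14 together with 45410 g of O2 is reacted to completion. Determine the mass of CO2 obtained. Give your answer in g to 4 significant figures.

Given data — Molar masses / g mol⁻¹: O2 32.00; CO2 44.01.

n(C6H14) = 222.0 mol
n(O2) = 45410 / 32.00 = 1419 mol
n/ν → C6H14: 111.0, O2: 74.68; O2 is limiting.
n(CO2) = (12/19) × 1419 = 896.2 mol
mass = 896.2 × 44.01 = 39440 g

39440 g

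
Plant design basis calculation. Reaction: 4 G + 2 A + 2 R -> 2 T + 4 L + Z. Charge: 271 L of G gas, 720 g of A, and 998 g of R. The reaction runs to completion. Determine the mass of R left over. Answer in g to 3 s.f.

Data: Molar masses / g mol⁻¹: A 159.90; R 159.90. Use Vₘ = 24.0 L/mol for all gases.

278 g

n(G) = 271.0 / 24.0 = 11.29 mol
n(A) = 720.0 / 159.90 = 4.503 mol
n(R) = 998.0 / 159.90 = 6.241 mol
n/ν for G = 11.29/4 = 2.823
n/ν for A = 4.503/2 = 2.252
n/ν for R = 6.241/2 = 3.121
Smallest n/ν is A → limiting reagent.
R consumed = (2/2) × 4.503 = 4.503 mol
R remaining = 6.241 − 4.503 = 1.738 mol
mass = 1.738 × 159.90 = 277.9 g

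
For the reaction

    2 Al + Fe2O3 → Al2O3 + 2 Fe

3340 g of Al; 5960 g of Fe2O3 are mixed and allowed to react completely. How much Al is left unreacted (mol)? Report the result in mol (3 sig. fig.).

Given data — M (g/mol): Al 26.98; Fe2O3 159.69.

n(Al) = 3340 / 26.98 = 123.8 mol
n(Fe2O3) = 5960 / 159.69 = 37.32 mol
n/ν for Al = 123.8/2 = 61.90
n/ν for Fe2O3 = 37.32/1 = 37.32
Smallest n/ν is Fe2O3 → limiting reagent.
Al consumed = (2/1) × 37.32 = 74.64 mol
Al remaining = 123.8 − 74.64 = 49.16 mol

49.2 mol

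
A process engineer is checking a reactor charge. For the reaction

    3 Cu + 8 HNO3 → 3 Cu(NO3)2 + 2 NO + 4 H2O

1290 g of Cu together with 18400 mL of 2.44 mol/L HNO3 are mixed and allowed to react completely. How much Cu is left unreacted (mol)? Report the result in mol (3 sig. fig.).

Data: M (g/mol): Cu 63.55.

3.46 mol

n(Cu) = 1290 / 63.55 = 20.30 mol
n(HNO3) = 2.44 × 18400/1000 = 44.90 mol
n/ν → Cu: 6.767, HNO3: 5.613; HNO3 is limiting.
Cu consumed = (3/8) × 44.90 = 16.84 mol
Cu remaining = 20.30 − 16.84 = 3.460 mol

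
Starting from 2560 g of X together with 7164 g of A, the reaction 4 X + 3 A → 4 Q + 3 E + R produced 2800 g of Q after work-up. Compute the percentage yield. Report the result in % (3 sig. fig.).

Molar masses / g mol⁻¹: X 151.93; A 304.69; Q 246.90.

n(X) = 2560 / 151.93 = 16.85 mol
n(A) = 7164 / 304.69 = 23.51 mol
n/ν for X = 16.85/4 = 4.213
n/ν for A = 23.51/3 = 7.837
Smallest n/ν is X → limiting reagent.
theoretical n(Q) = (4/4) × 16.85 = 16.85 mol → 4160 g
% yield = 2800 / 4160 × 100 = 67.31 %

67.3 %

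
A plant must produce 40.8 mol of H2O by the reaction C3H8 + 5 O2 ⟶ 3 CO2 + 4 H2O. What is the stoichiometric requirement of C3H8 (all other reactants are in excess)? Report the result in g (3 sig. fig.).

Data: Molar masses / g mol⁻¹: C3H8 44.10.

450 g

n(H2O) = 40.80 mol
n(C3H8) = (1/4) × 40.80 = 10.20 mol
mass = 10.20 × 44.10 = 449.8 g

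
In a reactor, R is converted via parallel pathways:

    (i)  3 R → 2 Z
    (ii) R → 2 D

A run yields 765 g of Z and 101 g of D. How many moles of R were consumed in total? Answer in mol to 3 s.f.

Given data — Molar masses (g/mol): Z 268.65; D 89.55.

4.84 mol

n(Z) = 765 / 268.65 = 2.848 mol
n(D) = 101 / 89.55 = 1.128 mol
n(R) via (i) = (3/2)×2.848 = 4.272 mol
n(R) via (ii) = (1/2)×1.128 = 0.5640 mol
total n(R) = 4.272 + 0.5640 = 4.836 mol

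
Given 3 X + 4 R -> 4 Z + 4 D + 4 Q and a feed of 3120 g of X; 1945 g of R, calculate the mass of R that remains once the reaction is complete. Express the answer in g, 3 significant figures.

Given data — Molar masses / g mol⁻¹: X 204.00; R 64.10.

n(X) = 3120 / 204.00 = 15.29 mol
n(R) = 1945 / 64.10 = 30.34 mol
n/ν → X: 5.097, R: 7.585; X is limiting.
R consumed = (4/3) × 15.29 = 20.39 mol
R remaining = 30.34 − 20.39 = 9.950 mol
mass = 9.950 × 64.10 = 637.8 g

638 g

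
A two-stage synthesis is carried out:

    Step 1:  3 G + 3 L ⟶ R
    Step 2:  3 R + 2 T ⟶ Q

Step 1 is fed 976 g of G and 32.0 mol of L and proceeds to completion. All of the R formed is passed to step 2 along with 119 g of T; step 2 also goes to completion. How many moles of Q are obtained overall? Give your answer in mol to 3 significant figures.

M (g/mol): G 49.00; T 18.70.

2.21 mol

Step 1:
n(G) = 976.0 / 49.00 = 19.92 mol
n(L) = 32.00 mol
n/ν for G = 19.92/3 = 6.640
n/ν for L = 32.00/3 = 10.67
Smallest n/ν is G → limiting reagent.
n(R) produced = (1/3) × 19.92 = 6.640 mol
Step 2:
n(R) available = 6.640 mol
n(T) = 119.0 / 18.70 = 6.364 mol
n/ν for R = 6.640/3 = 2.213
n/ν for T = 6.364/2 = 3.182
Smallest n/ν is R → limiting reagent.
n(Q) = (1/3) × 6.640 = 2.213 mol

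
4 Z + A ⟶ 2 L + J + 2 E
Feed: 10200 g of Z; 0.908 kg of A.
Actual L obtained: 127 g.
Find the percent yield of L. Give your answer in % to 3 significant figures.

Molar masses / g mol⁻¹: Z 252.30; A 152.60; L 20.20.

n(Z) = 10200 / 252.30 = 40.43 mol
n(A) = 0.9080×1000 / 152.60 = 5.950 mol
n/ν for Z = 40.43/4 = 10.11
n/ν for A = 5.950/1 = 5.950
Smallest n/ν is A → limiting reagent.
theoretical n(L) = (2/1) × 5.950 = 11.90 mol → 240.4 g
% yield = 127 / 240.4 × 100 = 52.83 %

52.8 %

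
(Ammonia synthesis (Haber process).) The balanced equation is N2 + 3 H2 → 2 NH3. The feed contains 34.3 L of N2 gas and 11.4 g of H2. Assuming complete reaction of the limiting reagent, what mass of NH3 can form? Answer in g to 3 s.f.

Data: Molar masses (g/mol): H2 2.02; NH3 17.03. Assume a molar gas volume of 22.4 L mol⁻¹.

52.2 g

n(N2) = 34.30 / 22.4 = 1.531 mol
n(H2) = 11.40 / 2.02 = 5.644 mol
n/ν for N2 = 1.531/1 = 1.531
n/ν for H2 = 5.644/3 = 1.881
Smallest n/ν is N2 → limiting reagent.
n(NH3) = (2/1) × 1.531 = 3.062 mol
mass = 3.062 × 17.03 = 52.15 g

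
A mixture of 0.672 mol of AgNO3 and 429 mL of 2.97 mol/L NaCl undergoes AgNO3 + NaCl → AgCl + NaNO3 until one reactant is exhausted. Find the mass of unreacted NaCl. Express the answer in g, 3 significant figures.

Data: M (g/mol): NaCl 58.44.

35.2 g

n(AgNO3) = 0.6720 mol
n(NaCl) = 2.97 × 429.0/1000 = 1.274 mol
n/ν for AgNO3 = 0.6720/1 = 0.6720
n/ν for NaCl = 1.274/1 = 1.274
Smallest n/ν is AgNO3 → limiting reagent.
NaCl consumed = (1/1) × 0.6720 = 0.6720 mol
NaCl remaining = 1.274 − 0.6720 = 0.6020 mol
mass = 0.6020 × 58.44 = 35.18 g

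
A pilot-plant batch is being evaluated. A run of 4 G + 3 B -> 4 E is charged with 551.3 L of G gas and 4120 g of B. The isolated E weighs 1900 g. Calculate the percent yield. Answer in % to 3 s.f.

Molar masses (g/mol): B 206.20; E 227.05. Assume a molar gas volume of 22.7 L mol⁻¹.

n(G) = 551.3 / 22.7 = 24.29 mol
n(B) = 4120 / 206.20 = 19.98 mol
n/ν for G = 24.29/4 = 6.073
n/ν for B = 19.98/3 = 6.660
Smallest n/ν is G → limiting reagent.
theoretical n(E) = (4/4) × 24.29 = 24.29 mol → 5515 g
% yield = 1900 / 5515 × 100 = 34.45 %

34.5 %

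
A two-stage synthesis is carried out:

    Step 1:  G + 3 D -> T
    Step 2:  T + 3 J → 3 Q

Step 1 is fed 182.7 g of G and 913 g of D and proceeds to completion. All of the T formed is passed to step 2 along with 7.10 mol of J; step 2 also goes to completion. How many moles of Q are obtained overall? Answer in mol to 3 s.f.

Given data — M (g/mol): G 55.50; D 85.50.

Step 1:
n(G) = 182.7 / 55.50 = 3.292 mol
n(D) = 913.0 / 85.50 = 10.68 mol
n/ν for G = 3.292/1 = 3.292
n/ν for D = 10.68/3 = 3.560
Smallest n/ν is G → limiting reagent.
n(T) produced = (1/1) × 3.292 = 3.292 mol
Step 2:
n(T) available = 3.292 mol
n(J) = 7.100 mol
n/ν for T = 3.292/1 = 3.292
n/ν for J = 7.100/3 = 2.367
Smallest n/ν is J → limiting reagent.
n(Q) = (3/3) × 7.100 = 7.100 mol

7.10 mol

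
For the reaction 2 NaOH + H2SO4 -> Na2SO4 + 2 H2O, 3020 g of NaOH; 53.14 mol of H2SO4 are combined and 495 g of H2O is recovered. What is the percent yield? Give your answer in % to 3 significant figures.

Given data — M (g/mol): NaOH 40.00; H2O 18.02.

36.4 %

n(NaOH) = 3020 / 40.00 = 75.50 mol
n(H2SO4) = 53.14 mol
n/ν → NaOH: 37.75, H2SO4: 53.14; NaOH is limiting.
theoretical n(H2O) = (2/2) × 75.50 = 75.50 mol → 1361 g
% yield = 495 / 1361 × 100 = 36.37 %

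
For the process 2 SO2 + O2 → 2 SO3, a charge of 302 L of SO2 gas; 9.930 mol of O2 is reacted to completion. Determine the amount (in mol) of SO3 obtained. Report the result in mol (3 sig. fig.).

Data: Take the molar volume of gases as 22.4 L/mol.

13.5 mol

n(SO2) = 302.0 / 22.4 = 13.48 mol
n(O2) = 9.930 mol
n/ν for SO2 = 13.48/2 = 6.740
n/ν for O2 = 9.930/1 = 9.930
Smallest n/ν is SO2 → limiting reagent.
n(SO3) = (2/2) × 13.48 = 13.48 mol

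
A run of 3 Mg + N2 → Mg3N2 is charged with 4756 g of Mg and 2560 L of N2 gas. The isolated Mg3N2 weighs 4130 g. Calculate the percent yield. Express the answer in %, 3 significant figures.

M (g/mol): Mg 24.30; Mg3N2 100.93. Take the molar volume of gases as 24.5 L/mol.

62.7 %

n(Mg) = 4756 / 24.30 = 195.7 mol
n(N2) = 2560 / 24.5 = 104.5 mol
n/ν for Mg = 195.7/3 = 65.23
n/ν for N2 = 104.5/1 = 104.5
Smallest n/ν is Mg → limiting reagent.
theoretical n(Mg3N2) = (1/3) × 195.7 = 65.23 mol → 6584 g
% yield = 4130 / 6584 × 100 = 62.73 %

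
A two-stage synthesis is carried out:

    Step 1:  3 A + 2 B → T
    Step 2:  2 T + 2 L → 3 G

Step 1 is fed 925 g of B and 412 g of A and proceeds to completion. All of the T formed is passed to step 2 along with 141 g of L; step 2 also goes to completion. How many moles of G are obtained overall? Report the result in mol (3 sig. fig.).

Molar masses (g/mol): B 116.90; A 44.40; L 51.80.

Step 1:
n(B) = 925.0 / 116.90 = 7.913 mol
n(A) = 412.0 / 44.40 = 9.279 mol
n/ν for B = 7.913/2 = 3.957
n/ν for A = 9.279/3 = 3.093
Smallest n/ν is A → limiting reagent.
n(T) produced = (1/3) × 9.279 = 3.093 mol
Step 2:
n(T) available = 3.093 mol
n(L) = 141.0 / 51.80 = 2.722 mol
n/ν for T = 3.093/2 = 1.547
n/ν for L = 2.722/2 = 1.361
Smallest n/ν is L → limiting reagent.
n(G) = (3/2) × 2.722 = 4.083 mol

4.08 mol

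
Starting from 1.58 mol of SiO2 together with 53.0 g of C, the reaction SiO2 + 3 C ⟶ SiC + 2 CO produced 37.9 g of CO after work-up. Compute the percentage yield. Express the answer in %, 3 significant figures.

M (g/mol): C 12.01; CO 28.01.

46.0 %

n(SiO2) = 1.580 mol
n(C) = 53.00 / 12.01 = 4.413 mol
n/ν for SiO2 = 1.580/1 = 1.580
n/ν for C = 4.413/3 = 1.471
Smallest n/ν is C → limiting reagent.
theoretical n(CO) = (2/3) × 4.413 = 2.942 mol → 82.41 g
% yield = 37.9 / 82.41 × 100 = 45.99 %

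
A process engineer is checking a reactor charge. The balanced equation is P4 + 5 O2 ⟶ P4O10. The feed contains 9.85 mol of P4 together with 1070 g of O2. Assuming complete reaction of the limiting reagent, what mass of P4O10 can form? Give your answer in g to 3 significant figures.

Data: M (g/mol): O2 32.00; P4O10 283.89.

n(P4) = 9.850 mol
n(O2) = 1070 / 32.00 = 33.44 mol
n/ν for P4 = 9.850/1 = 9.850
n/ν for O2 = 33.44/5 = 6.688
Smallest n/ν is O2 → limiting reagent.
n(P4O10) = (1/5) × 33.44 = 6.688 mol
mass = 6.688 × 283.89 = 1899 g

1900 g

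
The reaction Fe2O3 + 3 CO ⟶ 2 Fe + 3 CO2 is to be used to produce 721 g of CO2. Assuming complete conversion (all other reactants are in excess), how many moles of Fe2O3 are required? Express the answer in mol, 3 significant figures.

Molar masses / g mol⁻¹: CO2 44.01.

n(CO2) = 721 / 44.01 = 16.38 mol
n(Fe2O3) = (1/3) × 16.38 = 5.460 mol

5.46 mol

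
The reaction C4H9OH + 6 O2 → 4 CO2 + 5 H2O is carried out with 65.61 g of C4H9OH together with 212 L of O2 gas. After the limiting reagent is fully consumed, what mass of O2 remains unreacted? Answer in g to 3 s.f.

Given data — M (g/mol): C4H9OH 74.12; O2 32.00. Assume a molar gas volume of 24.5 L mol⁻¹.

107 g

n(C4H9OH) = 65.61 / 74.12 = 0.8852 mol
n(O2) = 212.0 / 24.5 = 8.653 mol
n/ν for C4H9OH = 0.8852/1 = 0.8852
n/ν for O2 = 8.653/6 = 1.442
Smallest n/ν is C4H9OH → limiting reagent.
O2 consumed = (6/1) × 0.8852 = 5.311 mol
O2 remaining = 8.653 − 5.311 = 3.342 mol
mass = 3.342 × 32.00 = 106.9 g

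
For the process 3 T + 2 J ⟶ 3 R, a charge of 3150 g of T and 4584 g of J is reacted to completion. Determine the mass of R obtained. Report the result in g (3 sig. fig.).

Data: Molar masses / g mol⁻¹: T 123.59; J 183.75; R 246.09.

6270 g

n(T) = 3150 / 123.59 = 25.49 mol
n(J) = 4584 / 183.75 = 24.95 mol
n/ν → T: 8.497, J: 12.48; T is limiting.
n(R) = (3/3) × 25.49 = 25.49 mol
mass = 25.49 × 246.09 = 6273 g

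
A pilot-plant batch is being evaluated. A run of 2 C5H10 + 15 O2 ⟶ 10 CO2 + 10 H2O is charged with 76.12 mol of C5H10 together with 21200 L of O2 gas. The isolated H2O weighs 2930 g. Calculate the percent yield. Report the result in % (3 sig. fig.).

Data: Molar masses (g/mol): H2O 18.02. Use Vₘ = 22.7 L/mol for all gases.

n(C5H10) = 76.12 mol
n(O2) = 21200 / 22.7 = 933.9 mol
n/ν for C5H10 = 76.12/2 = 38.06
n/ν for O2 = 933.9/15 = 62.26
Smallest n/ν is C5H10 → limiting reagent.
theoretical n(H2O) = (10/2) × 76.12 = 380.6 mol → 6858 g
% yield = 2930 / 6858 × 100 = 42.72 %

42.7 %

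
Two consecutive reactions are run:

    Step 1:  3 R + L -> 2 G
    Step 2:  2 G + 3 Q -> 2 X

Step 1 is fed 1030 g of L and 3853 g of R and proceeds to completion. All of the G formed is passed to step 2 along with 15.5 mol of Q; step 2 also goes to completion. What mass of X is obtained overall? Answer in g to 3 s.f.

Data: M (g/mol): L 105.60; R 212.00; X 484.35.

5000 g

Step 1:
n(L) = 1030 / 105.60 = 9.754 mol
n(R) = 3853 / 212.00 = 18.17 mol
n/ν for L = 9.754/1 = 9.754
n/ν for R = 18.17/3 = 6.057
Smallest n/ν is R → limiting reagent.
n(G) produced = (2/3) × 18.17 = 12.11 mol
Step 2:
n(G) available = 12.11 mol
n(Q) = 15.50 mol
n/ν for G = 12.11/2 = 6.055
n/ν for Q = 15.50/3 = 5.167
Smallest n/ν is Q → limiting reagent.
n(X) = (2/3) × 15.50 = 10.33 mol
mass = 10.33 × 484.35 = 5003 g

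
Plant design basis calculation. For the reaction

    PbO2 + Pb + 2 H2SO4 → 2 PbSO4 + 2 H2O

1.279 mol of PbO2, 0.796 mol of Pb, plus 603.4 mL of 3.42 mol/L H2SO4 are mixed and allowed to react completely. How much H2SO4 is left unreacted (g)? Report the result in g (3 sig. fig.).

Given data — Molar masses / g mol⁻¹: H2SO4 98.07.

n(PbO2) = 1.279 mol
n(Pb) = 0.7960 mol
n(H2SO4) = 3.42 × 603.4/1000 = 2.064 mol
n/ν for PbO2 = 1.279/1 = 1.279
n/ν for Pb = 0.7960/1 = 0.7960
n/ν for H2SO4 = 2.064/2 = 1.032
Smallest n/ν is Pb → limiting reagent.
H2SO4 consumed = (2/1) × 0.7960 = 1.592 mol
H2SO4 remaining = 2.064 − 1.592 = 0.4720 mol
mass = 0.4720 × 98.07 = 46.29 g

46.3 g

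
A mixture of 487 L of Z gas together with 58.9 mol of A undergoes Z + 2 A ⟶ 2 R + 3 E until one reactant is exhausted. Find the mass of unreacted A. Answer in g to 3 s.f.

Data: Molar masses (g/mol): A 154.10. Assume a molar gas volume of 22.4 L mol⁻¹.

2380 g

n(Z) = 487.0 / 22.4 = 21.74 mol
n(A) = 58.90 mol
n/ν for Z = 21.74/1 = 21.74
n/ν for A = 58.90/2 = 29.45
Smallest n/ν is Z → limiting reagent.
A consumed = (2/1) × 21.74 = 43.48 mol
A remaining = 58.90 − 43.48 = 15.42 mol
mass = 15.42 × 154.10 = 2376 g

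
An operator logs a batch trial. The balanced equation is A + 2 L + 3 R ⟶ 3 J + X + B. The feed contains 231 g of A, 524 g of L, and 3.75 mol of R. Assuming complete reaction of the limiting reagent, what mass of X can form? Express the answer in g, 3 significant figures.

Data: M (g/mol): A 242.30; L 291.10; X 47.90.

43.1 g

n(A) = 231.0 / 242.30 = 0.9534 mol
n(L) = 524.0 / 291.10 = 1.800 mol
n(R) = 3.750 mol
n/ν for A = 0.9534/1 = 0.9534
n/ν for L = 1.800/2 = 0.9000
n/ν for R = 3.750/3 = 1.250
Smallest n/ν is L → limiting reagent.
n(X) = (1/2) × 1.800 = 0.9000 mol
mass = 0.9000 × 47.90 = 43.11 g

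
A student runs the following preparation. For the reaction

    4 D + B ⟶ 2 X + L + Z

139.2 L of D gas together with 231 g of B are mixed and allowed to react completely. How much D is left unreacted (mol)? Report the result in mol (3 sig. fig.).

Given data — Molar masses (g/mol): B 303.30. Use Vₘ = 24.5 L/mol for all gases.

2.64 mol

n(D) = 139.2 / 24.5 = 5.682 mol
n(B) = 231.0 / 303.30 = 0.7616 mol
n/ν for D = 5.682/4 = 1.421
n/ν for B = 0.7616/1 = 0.7616
Smallest n/ν is B → limiting reagent.
D consumed = (4/1) × 0.7616 = 3.046 mol
D remaining = 5.682 − 3.046 = 2.636 mol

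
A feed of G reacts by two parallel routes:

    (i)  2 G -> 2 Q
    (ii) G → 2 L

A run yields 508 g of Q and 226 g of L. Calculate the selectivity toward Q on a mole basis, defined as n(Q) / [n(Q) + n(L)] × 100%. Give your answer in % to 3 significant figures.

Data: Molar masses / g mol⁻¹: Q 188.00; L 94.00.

n(Q) = 508 / 188.00 = 2.702 mol
n(L) = 226 / 94.00 = 2.404 mol
selectivity = 2.702/(2.702+2.404) × 100 = 52.92 %

52.9 %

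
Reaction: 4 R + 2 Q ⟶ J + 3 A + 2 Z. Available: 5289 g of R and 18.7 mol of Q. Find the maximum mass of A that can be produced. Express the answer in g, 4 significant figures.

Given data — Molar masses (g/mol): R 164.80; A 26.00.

n(R) = 5289 / 164.80 = 32.09 mol
n(Q) = 18.70 mol
n/ν → R: 8.023, Q: 9.350; R is limiting.
n(A) = (3/4) × 32.09 = 24.07 mol
mass = 24.07 × 26.00 = 625.8 g

625.8 g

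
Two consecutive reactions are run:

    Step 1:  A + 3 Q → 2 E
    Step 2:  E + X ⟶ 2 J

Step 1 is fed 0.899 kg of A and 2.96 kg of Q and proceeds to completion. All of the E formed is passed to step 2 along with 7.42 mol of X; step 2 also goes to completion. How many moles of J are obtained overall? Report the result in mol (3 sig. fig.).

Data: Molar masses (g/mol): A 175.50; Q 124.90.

14.8 mol

Step 1:
n(A) = 0.8990×1000 / 175.50 = 5.123 mol
n(Q) = 2.960×1000 / 124.90 = 23.70 mol
n/ν for A = 5.123/1 = 5.123
n/ν for Q = 23.70/3 = 7.900
Smallest n/ν is A → limiting reagent.
n(E) produced = (2/1) × 5.123 = 10.25 mol
Step 2:
n(E) available = 10.25 mol
n(X) = 7.420 mol
n/ν for E = 10.25/1 = 10.25
n/ν for X = 7.420/1 = 7.420
Smallest n/ν is X → limiting reagent.
n(J) = (2/1) × 7.420 = 14.84 mol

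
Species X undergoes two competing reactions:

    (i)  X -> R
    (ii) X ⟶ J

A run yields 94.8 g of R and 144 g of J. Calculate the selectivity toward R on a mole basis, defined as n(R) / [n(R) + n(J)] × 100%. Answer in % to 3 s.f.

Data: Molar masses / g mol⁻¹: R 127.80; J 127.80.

n(R) = 94.8 / 127.80 = 0.7418 mol
n(J) = 144 / 127.80 = 1.127 mol
selectivity = 0.7418/(0.7418+1.127) × 100 = 39.69 %

39.7 %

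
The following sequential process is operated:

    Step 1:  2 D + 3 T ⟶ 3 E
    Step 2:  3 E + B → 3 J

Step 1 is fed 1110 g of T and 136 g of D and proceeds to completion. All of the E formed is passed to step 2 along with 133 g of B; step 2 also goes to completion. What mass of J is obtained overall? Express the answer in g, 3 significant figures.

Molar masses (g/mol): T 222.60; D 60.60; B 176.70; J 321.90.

727 g

Step 1:
n(T) = 1110 / 222.60 = 4.987 mol
n(D) = 136.0 / 60.60 = 2.244 mol
n/ν for T = 4.987/3 = 1.662
n/ν for D = 2.244/2 = 1.122
Smallest n/ν is D → limiting reagent.
n(E) produced = (3/2) × 2.244 = 3.366 mol
Step 2:
n(E) available = 3.366 mol
n(B) = 133.0 / 176.70 = 0.7527 mol
n/ν for E = 3.366/3 = 1.122
n/ν for B = 0.7527/1 = 0.7527
Smallest n/ν is B → limiting reagent.
n(J) = (3/1) × 0.7527 = 2.258 mol
mass = 2.258 × 321.90 = 726.9 g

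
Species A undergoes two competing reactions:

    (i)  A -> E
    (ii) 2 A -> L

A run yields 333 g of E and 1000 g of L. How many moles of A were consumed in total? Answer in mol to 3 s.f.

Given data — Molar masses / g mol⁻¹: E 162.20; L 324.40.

8.22 mol

n(E) = 333 / 162.20 = 2.053 mol
n(L) = 1000 / 324.40 = 3.083 mol
n(A) via (i) = (1/1)×2.053 = 2.053 mol
n(A) via (ii) = (2/1)×3.083 = 6.166 mol
total n(A) = 2.053 + 6.166 = 8.219 mol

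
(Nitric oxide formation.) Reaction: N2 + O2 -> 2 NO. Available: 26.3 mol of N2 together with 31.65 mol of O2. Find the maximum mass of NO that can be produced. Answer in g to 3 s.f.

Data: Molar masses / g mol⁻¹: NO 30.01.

n(N2) = 26.30 mol
n(O2) = 31.65 mol
n/ν → N2: 26.30, O2: 31.65; N2 is limiting.
n(NO) = (2/1) × 26.30 = 52.60 mol
mass = 52.60 × 30.01 = 1579 g

1580 g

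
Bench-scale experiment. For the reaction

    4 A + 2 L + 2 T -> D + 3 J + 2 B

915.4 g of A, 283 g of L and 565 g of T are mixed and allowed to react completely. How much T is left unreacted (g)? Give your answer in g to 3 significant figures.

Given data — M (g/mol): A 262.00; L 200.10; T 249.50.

n(A) = 915.4 / 262.00 = 3.494 mol
n(L) = 283.0 / 200.10 = 1.414 mol
n(T) = 565.0 / 249.50 = 2.265 mol
n/ν for A = 3.494/4 = 0.8735
n/ν for L = 1.414/2 = 0.7070
n/ν for T = 2.265/2 = 1.133
Smallest n/ν is L → limiting reagent.
T consumed = (2/2) × 1.414 = 1.414 mol
T remaining = 2.265 − 1.414 = 0.8510 mol
mass = 0.8510 × 249.50 = 212.3 g

212 g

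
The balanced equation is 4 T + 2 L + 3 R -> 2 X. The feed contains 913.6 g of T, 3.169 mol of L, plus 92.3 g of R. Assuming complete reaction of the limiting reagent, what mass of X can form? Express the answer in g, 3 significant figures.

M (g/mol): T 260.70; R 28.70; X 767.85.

1350 g

n(T) = 913.6 / 260.70 = 3.504 mol
n(L) = 3.169 mol
n(R) = 92.30 / 28.70 = 3.216 mol
n/ν for T = 3.504/4 = 0.8760
n/ν for L = 3.169/2 = 1.585
n/ν for R = 3.216/3 = 1.072
Smallest n/ν is T → limiting reagent.
n(X) = (2/4) × 3.504 = 1.752 mol
mass = 1.752 × 767.85 = 1345 g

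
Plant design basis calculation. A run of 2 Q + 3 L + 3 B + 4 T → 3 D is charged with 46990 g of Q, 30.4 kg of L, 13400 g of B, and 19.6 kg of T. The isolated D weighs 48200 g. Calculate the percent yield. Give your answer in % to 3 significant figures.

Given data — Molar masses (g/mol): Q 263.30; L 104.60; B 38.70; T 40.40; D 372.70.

n(Q) = 46990 / 263.30 = 178.5 mol
n(L) = 30.40×1000 / 104.60 = 290.6 mol
n(B) = 13400 / 38.70 = 346.3 mol
n(T) = 19.60×1000 / 40.40 = 485.1 mol
n/ν for Q = 178.5/2 = 89.25
n/ν for L = 290.6/3 = 96.87
n/ν for B = 346.3/3 = 115.4
n/ν for T = 485.1/4 = 121.3
Smallest n/ν is Q → limiting reagent.
theoretical n(D) = (3/2) × 178.5 = 267.8 mol → 99810 g
% yield = 48200 / 99810 × 100 = 48.29 %

48.3 %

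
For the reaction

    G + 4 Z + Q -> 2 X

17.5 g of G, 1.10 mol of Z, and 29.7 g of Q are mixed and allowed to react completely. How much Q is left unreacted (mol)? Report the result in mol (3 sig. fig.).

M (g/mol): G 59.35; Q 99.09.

0.0247 mol

n(G) = 17.50 / 59.35 = 0.2949 mol
n(Z) = 1.100 mol
n(Q) = 29.70 / 99.09 = 0.2997 mol
n/ν for G = 0.2949/1 = 0.2949
n/ν for Z = 1.100/4 = 0.2750
n/ν for Q = 0.2997/1 = 0.2997
Smallest n/ν is Z → limiting reagent.
Q consumed = (1/4) × 1.100 = 0.2750 mol
Q remaining = 0.2997 − 0.2750 = 0.02470 mol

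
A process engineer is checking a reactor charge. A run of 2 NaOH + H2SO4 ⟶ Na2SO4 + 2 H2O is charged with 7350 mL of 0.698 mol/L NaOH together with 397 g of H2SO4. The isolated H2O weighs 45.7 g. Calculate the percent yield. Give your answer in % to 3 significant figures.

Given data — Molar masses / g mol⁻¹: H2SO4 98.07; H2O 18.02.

n(NaOH) = 0.698 × 7350/1000 = 5.130 mol
n(H2SO4) = 397.0 / 98.07 = 4.048 mol
n/ν → NaOH: 2.565, H2SO4: 4.048; NaOH is limiting.
theoretical n(H2O) = (2/2) × 5.130 = 5.130 mol → 92.44 g
% yield = 45.7 / 92.44 × 100 = 49.44 %

49.4 %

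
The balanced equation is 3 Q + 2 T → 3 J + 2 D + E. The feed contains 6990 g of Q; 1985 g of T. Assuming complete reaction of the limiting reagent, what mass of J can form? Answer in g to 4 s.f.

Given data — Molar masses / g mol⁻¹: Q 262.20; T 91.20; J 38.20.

1018 g

n(Q) = 6990 / 262.20 = 26.66 mol
n(T) = 1985 / 91.20 = 21.77 mol
n/ν for Q = 26.66/3 = 8.887
n/ν for T = 21.77/2 = 10.89
Smallest n/ν is Q → limiting reagent.
n(J) = (3/3) × 26.66 = 26.66 mol
mass = 26.66 × 38.20 = 1018 g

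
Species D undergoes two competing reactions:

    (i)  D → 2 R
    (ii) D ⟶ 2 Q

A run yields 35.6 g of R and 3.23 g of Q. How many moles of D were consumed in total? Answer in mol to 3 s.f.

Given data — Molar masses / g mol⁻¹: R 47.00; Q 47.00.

0.413 mol

n(R) = 35.6 / 47.00 = 0.7574 mol
n(Q) = 3.23 / 47.00 = 0.06872 mol
n(D) via (i) = (1/2)×0.7574 = 0.3787 mol
n(D) via (ii) = (1/2)×0.06872 = 0.03436 mol
total n(D) = 0.3787 + 0.03436 = 0.4131 mol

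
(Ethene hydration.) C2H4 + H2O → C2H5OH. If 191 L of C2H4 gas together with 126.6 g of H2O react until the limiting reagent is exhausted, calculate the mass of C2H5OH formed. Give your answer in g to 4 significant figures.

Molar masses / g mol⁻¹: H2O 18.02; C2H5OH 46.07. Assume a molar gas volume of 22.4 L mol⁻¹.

323.7 g

n(C2H4) = 191.0 / 22.4 = 8.527 mol
n(H2O) = 126.6 / 18.02 = 7.026 mol
n/ν for C2H4 = 8.527/1 = 8.527
n/ν for H2O = 7.026/1 = 7.026
Smallest n/ν is H2O → limiting reagent.
n(C2H5OH) = (1/1) × 7.026 = 7.026 mol
mass = 7.026 × 46.07 = 323.7 g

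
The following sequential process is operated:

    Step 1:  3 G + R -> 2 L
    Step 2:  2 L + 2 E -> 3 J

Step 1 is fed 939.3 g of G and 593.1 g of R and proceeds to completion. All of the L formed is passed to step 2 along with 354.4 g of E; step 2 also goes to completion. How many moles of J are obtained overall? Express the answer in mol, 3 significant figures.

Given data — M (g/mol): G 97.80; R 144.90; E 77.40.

6.87 mol

Step 1:
n(G) = 939.3 / 97.80 = 9.604 mol
n(R) = 593.1 / 144.90 = 4.093 mol
n/ν for G = 9.604/3 = 3.201
n/ν for R = 4.093/1 = 4.093
Smallest n/ν is G → limiting reagent.
n(L) produced = (2/3) × 9.604 = 6.403 mol
Step 2:
n(L) available = 6.403 mol
n(E) = 354.4 / 77.40 = 4.579 mol
n/ν for L = 6.403/2 = 3.202
n/ν for E = 4.579/2 = 2.290
Smallest n/ν is E → limiting reagent.
n(J) = (3/2) × 4.579 = 6.869 mol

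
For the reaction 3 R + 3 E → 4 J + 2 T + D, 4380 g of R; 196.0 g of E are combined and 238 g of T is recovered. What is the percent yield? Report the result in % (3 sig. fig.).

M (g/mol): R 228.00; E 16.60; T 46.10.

n(R) = 4380 / 228.00 = 19.21 mol
n(E) = 196.0 / 16.60 = 11.81 mol
n/ν for R = 19.21/3 = 6.403
n/ν for E = 11.81/3 = 3.937
Smallest n/ν is E → limiting reagent.
theoretical n(T) = (2/3) × 11.81 = 7.873 mol → 362.9 g
% yield = 238 / 362.9 × 100 = 65.58 %

65.6 %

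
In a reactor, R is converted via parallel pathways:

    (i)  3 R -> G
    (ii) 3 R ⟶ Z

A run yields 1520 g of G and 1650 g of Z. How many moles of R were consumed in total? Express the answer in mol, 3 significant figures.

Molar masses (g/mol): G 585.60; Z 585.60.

n(G) = 1520 / 585.60 = 2.596 mol
n(Z) = 1650 / 585.60 = 2.818 mol
n(R) via (i) = (3/1)×2.596 = 7.788 mol
n(R) via (ii) = (3/1)×2.818 = 8.454 mol
total n(R) = 7.788 + 8.454 = 16.24 mol

16.2 mol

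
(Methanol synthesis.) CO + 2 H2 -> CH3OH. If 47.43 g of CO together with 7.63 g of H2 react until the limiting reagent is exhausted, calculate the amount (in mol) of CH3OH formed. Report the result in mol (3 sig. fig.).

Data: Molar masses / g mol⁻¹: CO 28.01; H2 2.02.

1.69 mol

n(CO) = 47.43 / 28.01 = 1.693 mol
n(H2) = 7.630 / 2.02 = 3.777 mol
n/ν → CO: 1.693, H2: 1.889; CO is limiting.
n(CH3OH) = (1/1) × 1.693 = 1.693 mol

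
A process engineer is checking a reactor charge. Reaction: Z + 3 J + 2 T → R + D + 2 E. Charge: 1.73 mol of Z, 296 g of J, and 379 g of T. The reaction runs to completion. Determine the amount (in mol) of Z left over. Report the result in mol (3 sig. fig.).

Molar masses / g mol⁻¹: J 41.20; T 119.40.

0.143 mol

n(Z) = 1.730 mol
n(J) = 296.0 / 41.20 = 7.184 mol
n(T) = 379.0 / 119.40 = 3.174 mol
n/ν → Z: 1.730, J: 2.395, T: 1.587; T is limiting.
Z consumed = (1/2) × 3.174 = 1.587 mol
Z remaining = 1.730 − 1.587 = 0.1430 mol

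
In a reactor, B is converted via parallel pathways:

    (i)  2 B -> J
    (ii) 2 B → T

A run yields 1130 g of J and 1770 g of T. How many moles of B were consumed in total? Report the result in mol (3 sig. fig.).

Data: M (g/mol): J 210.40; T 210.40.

n(J) = 1130 / 210.40 = 5.371 mol
n(T) = 1770 / 210.40 = 8.413 mol
n(B) via (i) = (2/1)×5.371 = 10.74 mol
n(B) via (ii) = (2/1)×8.413 = 16.83 mol
total n(B) = 10.74 + 16.83 = 27.57 mol

27.6 mol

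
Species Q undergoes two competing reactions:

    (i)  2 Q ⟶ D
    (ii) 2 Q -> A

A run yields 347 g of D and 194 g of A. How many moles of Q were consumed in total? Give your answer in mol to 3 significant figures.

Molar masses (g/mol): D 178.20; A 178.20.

6.07 mol

n(D) = 347 / 178.20 = 1.947 mol
n(A) = 194 / 178.20 = 1.089 mol
n(Q) via (i) = (2/1)×1.947 = 3.894 mol
n(Q) via (ii) = (2/1)×1.089 = 2.178 mol
total n(Q) = 3.894 + 2.178 = 6.072 mol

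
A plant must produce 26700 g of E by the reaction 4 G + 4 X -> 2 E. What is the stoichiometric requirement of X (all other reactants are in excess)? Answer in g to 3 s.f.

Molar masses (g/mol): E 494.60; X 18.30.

1980 g

n(E) = 26700 / 494.60 = 53.98 mol
n(X) = (4/2) × 53.98 = 108.0 mol
mass = 108.0 × 18.30 = 1976 g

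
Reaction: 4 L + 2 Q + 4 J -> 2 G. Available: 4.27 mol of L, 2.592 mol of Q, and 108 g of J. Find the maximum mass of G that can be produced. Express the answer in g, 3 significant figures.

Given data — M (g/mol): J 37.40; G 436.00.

n(L) = 4.270 mol
n(Q) = 2.592 mol
n(J) = 108.0 / 37.40 = 2.888 mol
n/ν for L = 4.270/4 = 1.068
n/ν for Q = 2.592/2 = 1.296
n/ν for J = 2.888/4 = 0.7220
Smallest n/ν is J → limiting reagent.
n(G) = (2/4) × 2.888 = 1.444 mol
mass = 1.444 × 436.00 = 629.6 g

630 g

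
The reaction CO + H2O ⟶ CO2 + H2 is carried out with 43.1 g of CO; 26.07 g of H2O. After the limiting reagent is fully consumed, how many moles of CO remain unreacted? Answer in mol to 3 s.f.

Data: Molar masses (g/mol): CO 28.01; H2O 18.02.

n(CO) = 43.10 / 28.01 = 1.539 mol
n(H2O) = 26.07 / 18.02 = 1.447 mol
n/ν for CO = 1.539/1 = 1.539
n/ν for H2O = 1.447/1 = 1.447
Smallest n/ν is H2O → limiting reagent.
CO consumed = (1/1) × 1.447 = 1.447 mol
CO remaining = 1.539 − 1.447 = 0.09200 mol

0.0920 mol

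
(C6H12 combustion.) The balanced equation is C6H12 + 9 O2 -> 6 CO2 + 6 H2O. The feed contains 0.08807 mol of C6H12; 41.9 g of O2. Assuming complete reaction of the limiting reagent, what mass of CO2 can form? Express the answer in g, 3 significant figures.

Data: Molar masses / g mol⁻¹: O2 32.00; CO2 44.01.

23.3 g

n(C6H12) = 0.08807 mol
n(O2) = 41.90 / 32.00 = 1.309 mol
n/ν → C6H12: 0.08807, O2: 0.1454; C6H12 is limiting.
n(CO2) = (6/1) × 0.08807 = 0.5284 mol
mass = 0.5284 × 44.01 = 23.25 g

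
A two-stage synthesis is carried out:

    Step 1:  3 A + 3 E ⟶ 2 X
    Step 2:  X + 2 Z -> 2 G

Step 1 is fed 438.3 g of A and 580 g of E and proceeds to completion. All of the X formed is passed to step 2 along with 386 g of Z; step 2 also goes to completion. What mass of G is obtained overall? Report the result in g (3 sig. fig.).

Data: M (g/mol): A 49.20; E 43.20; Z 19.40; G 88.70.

1050 g

Step 1:
n(A) = 438.3 / 49.20 = 8.909 mol
n(E) = 580.0 / 43.20 = 13.43 mol
n/ν for A = 8.909/3 = 2.970
n/ν for E = 13.43/3 = 4.477
Smallest n/ν is A → limiting reagent.
n(X) produced = (2/3) × 8.909 = 5.939 mol
Step 2:
n(X) available = 5.939 mol
n(Z) = 386.0 / 19.40 = 19.90 mol
n/ν for X = 5.939/1 = 5.939
n/ν for Z = 19.90/2 = 9.950
Smallest n/ν is X → limiting reagent.
n(G) = (2/1) × 5.939 = 11.88 mol
mass = 11.88 × 88.70 = 1054 g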